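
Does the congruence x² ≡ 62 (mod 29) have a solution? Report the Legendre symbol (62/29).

Euler's criterion: (62/29) ≡ 4^14 (mod 29).
4^2 ≡ 16 (mod 29)
4^4 ≡ 24 (mod 29)
4^8 ≡ 25 (mod 29)
4^14 = 4^(8+4+2) ≡ 1 (mod 29).
Result is 1, so (62/29) = 1.

1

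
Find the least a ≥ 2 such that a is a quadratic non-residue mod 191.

(2/191) = +1, so 2 is a residue.
(3/191) = +1, so 3 is a residue.
(4/191) = +1, so 4 is a residue.
(5/191) = +1, so 5 is a residue.
(6/191) = +1, so 6 is a residue.
(7/191) = −1, so 7 is the smallest positive non-residue mod 191.

7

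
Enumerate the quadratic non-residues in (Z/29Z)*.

Square k = 1,…,14 (k and 29−k give the same square):
1²=1, 2²=4, 3²=9, 4²=16, 5²=25, 6²≡7, 7²≡20, 8²≡6, 9²≡23, 10²≡13, 11²≡5, 12²≡28, 13²≡24, 14²≡22 (mod 29).
The residues are {1, 4, 5, 6, 7, 9, 13, 16, 20, 22, 23, 24, 25, 28}; the non-residues are the remaining 14 nonzero classes.

2, 3, 8, 10, 11, 12, 14, 15, 17, 18, 19, 21, 26, 27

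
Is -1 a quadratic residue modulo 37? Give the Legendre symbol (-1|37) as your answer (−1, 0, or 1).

First reduce: -1 ≡ 36 (mod 37).
Pull out 2^2: since 37 ≡ 5 (mod 8), (2/37) = -1, so (2/37)^2 = +1.
Reciprocity: 9 ≡ 1 and 37 ≡ 1 (mod 4), so (9/37) = +(37/9).
Reduce top mod 9: now compute (1/9).
Reached (1/9) = 1. Collecting the sign flips along the way, the symbol is +1.

1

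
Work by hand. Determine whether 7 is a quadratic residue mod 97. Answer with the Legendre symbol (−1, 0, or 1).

-1

Reciprocity: 7 ≡ 3 and 97 ≡ 1 (mod 4), so (7/97) = +(97/7).
Reduce top mod 7: now compute (6/7).
Pull out 2: since 7 ≡ 7 (mod 8), (2/7) = +1.
Reciprocity: 3 ≡ 3 and 7 ≡ 3 (mod 4), so (3/7) = −(7/3).
Reduce top mod 3: now compute (1/3).
Reached (1/3) = 1. Collecting the sign flips along the way, the symbol is -1.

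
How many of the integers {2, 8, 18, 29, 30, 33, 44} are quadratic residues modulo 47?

3

(2/47) = +1 → QR.
(8/47) = +1 → QR.
(18/47) = +1 → QR.
(29/47) = -1 → non-residue.
(30/47) = -1 → non-residue.
(33/47) = -1 → non-residue.
(44/47) = -1 → non-residue.
Total quadratic residues among the 7: 3.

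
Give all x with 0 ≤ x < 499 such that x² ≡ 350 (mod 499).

Since 499 ≡ 3 (mod 4), a square root of 350 is 350^((499+1)/4) = 350^125 mod 499.
Repeated squaring: 350^2≡245, 350^4≡145, 350^8≡67, 350^16≡497, 350^32≡4, 350^64≡16 (mod 499).
350^125 = 350^(64+32+16+8+4+1) ≡ 291 (mod 499).
Check: 291² = 84681 ≡ 350 (mod 499). The two roots are 208 and 291.

208, 291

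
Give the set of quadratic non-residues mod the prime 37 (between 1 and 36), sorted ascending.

Square k = 1,…,18 (k and 37−k give the same square):
1²=1, 2²=4, 3²=9, 4²=16, 5²=25, 6²=36, 7²≡12, 8²≡27, 9²≡7, 10²≡26, 11²≡10, 12²≡33, 13²≡21, 14²≡11, 15²≡3, 16²≡34, 17²≡30, 18²≡28 (mod 37).
The residues are {1, 3, 4, 7, 9, 10, 11, 12, 16, 21, 25, 26, 27, 28, 30, 33, 34, 36}; the non-residues are the remaining 18 nonzero classes.

2, 5, 6, 8, 13, 14, 15, 17, 18, 19, 20, 22, 23, 24, 29, 31, 32, 35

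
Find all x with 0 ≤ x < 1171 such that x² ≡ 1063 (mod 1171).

362, 809

Since 1171 ≡ 3 (mod 4), a square root of 1063 is 1063^((1171+1)/4) = 1063^293 mod 1171.
Repeated squaring: 1063^2≡1125, 1063^4≡945, 1063^8≡723, 1063^16≡463, 1063^32≡76, 1063^64≡1092, 1063^128≡386, 1063^256≡279 (mod 1171).
1063^293 = 1063^(256+32+4+1) ≡ 362 (mod 1171).
Check: 362² = 131044 ≡ 1063 (mod 1171). The two roots are 362 and 809.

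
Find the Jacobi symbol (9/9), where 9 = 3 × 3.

0

First reduce: 9 ≡ 0 (mod 9).
Top reduces to 0: gcd > 1, so the symbol is 0.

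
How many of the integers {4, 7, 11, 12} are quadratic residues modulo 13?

(4/13) = +1 → QR.
(7/13) = -1 → non-residue.
(11/13) = -1 → non-residue.
(12/13) = +1 → QR.
Total quadratic residues among the 4: 2.

2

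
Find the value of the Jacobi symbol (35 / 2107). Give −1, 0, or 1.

Reciprocity: 35 ≡ 3 and 2107 ≡ 3 (mod 4), so (35/2107) = −(2107/35).
Reduce top mod 35: now compute (7/35).
Reciprocity: 7 ≡ 3 and 35 ≡ 3 (mod 4), so (7/35) = −(35/7).
Reduce top mod 7: now compute (0/7).
Top reduces to 0: gcd > 1, so the symbol is 0.

0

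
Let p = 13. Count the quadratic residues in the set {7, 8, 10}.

1

(7/13) = -1 → non-residue.
(8/13) = -1 → non-residue.
(10/13) = +1 → QR.
Total quadratic residues among the 3: 1.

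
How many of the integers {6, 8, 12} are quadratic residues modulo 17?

(6/17) = -1 → non-residue.
(8/17) = +1 → QR.
(12/17) = -1 → non-residue.
Total quadratic residues among the 3: 1.

1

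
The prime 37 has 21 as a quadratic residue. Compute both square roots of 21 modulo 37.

13, 24

37 ≡ 1 (mod 4), so we find a root by search.
Trying successive values, 13² = 169 ≡ 21 (mod 37). The other root is 37 − 13 = 24.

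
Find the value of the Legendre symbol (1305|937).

Euler's criterion: (1305/937) ≡ 368^468 (mod 937).
368^2 ≡ 496 (mod 937)
368^4 ≡ 522 (mod 937)
368^8 ≡ 754 (mod 937)
368^16 ≡ 694 (mod 937)
368^32 ≡ 18 (mod 937)
368^64 ≡ 324 (mod 937)
368^128 ≡ 32 (mod 937)
368^256 ≡ 87 (mod 937)
368^468 = 368^(256+128+64+16+4) ≡ 936 (mod 937).
Result is 936 ≡ −1, so (1305/937) = −1.

-1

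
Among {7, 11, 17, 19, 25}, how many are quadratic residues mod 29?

(7/29) = +1 → QR.
(11/29) = -1 → non-residue.
(17/29) = -1 → non-residue.
(19/29) = -1 → non-residue.
(25/29) = +1 → QR.
Total quadratic residues among the 5: 2.

2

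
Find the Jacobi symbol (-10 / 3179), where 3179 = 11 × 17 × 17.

First reduce: -10 ≡ 3169 (mod 3179).
Reciprocity: 3169 ≡ 1 and 3179 ≡ 3 (mod 4), so (3169/3179) = +(3179/3169).
Reduce top mod 3169: now compute (10/3169).
Pull out 2: since 3169 ≡ 1 (mod 8), (2/3169) = +1.
Reciprocity: 5 ≡ 1 and 3169 ≡ 1 (mod 4), so (5/3169) = +(3169/5).
Reduce top mod 5: now compute (4/5).
Pull out 2^2: since 5 ≡ 5 (mod 8), (2/5) = -1, so (2/5)^2 = +1.
Reached (1/5) = 1. Collecting the sign flips along the way, the symbol is +1.

1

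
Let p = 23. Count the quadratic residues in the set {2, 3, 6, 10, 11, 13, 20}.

4

(2/23) = +1 → QR.
(3/23) = +1 → QR.
(6/23) = +1 → QR.
(10/23) = -1 → non-residue.
(11/23) = -1 → non-residue.
(13/23) = +1 → QR.
(20/23) = -1 → non-residue.
Total quadratic residues among the 7: 4.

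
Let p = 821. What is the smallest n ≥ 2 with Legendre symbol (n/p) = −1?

(2/821) = −1, so 2 is the smallest positive non-residue mod 821.

2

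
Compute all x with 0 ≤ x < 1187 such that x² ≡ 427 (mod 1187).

439, 748

Since 1187 ≡ 3 (mod 4), a square root of 427 is 427^((1187+1)/4) = 427^297 mod 1187.
Repeated squaring: 427^2≡718, 427^4≡366, 427^8≡1012, 427^16≡950, 427^32≡380, 427^64≡773, 427^128≡468, 427^256≡616 (mod 1187).
427^297 = 427^(256+32+8+1) ≡ 439 (mod 1187).
Check: 439² = 192721 ≡ 427 (mod 1187). The two roots are 439 and 748.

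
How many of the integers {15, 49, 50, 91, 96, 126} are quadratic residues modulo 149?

(15/149) = -1 → non-residue.
(49/149) = +1 → QR.
(50/149) = -1 → non-residue.
(91/149) = -1 → non-residue.
(96/149) = +1 → QR.
(126/149) = -1 → non-residue.
Total quadratic residues among the 6: 2.

2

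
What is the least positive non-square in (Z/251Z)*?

2

(2/251) = −1, so 2 is the smallest positive non-residue mod 251.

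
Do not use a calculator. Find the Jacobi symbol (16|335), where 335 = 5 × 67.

Pull out 2^4: since 335 ≡ 7 (mod 8), (2/335) = +1, so (2/335)^4 = +1.
Reached (1/335) = 1. Collecting the sign flips along the way, the symbol is +1.

1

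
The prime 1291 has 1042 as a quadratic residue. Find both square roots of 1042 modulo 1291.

266, 1025

Since 1291 ≡ 3 (mod 4), a square root of 1042 is 1042^((1291+1)/4) = 1042^323 mod 1291.
Repeated squaring: 1042^2≡33, 1042^4≡1089, 1042^8≡783, 1042^16≡1155, 1042^32≡422, 1042^64≡1217, 1042^128≡312, 1042^256≡519 (mod 1291).
1042^323 = 1042^(256+64+2+1) ≡ 1025 (mod 1291).
Check: 1025² = 1050625 ≡ 1042 (mod 1291). The two roots are 266 and 1025.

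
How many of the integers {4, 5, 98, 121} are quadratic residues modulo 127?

(4/127) = +1 → QR.
(5/127) = -1 → non-residue.
(98/127) = +1 → QR.
(121/127) = +1 → QR.
Total quadratic residues among the 4: 3.

3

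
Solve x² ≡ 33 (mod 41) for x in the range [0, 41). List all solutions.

41 ≡ 1 (mod 4), so we find a root by search.
Trying successive values, 19² = 361 ≡ 33 (mod 41). The other root is 41 − 19 = 22.

19, 22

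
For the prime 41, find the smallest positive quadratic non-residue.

3

(2/41) = +1, so 2 is a residue.
(3/41) = −1, so 3 is the smallest positive non-residue mod 41.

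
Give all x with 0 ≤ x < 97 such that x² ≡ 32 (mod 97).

41, 56

97 ≡ 1 (mod 4), so we find a root by search.
Trying successive values, 41² = 1681 ≡ 32 (mod 97). The other root is 97 − 41 = 56.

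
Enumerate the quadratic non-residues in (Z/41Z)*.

3 6 7 11 12 13 14 15 17 19 22 24 26 27 28 29 30 34 35 38

Square k = 1,…,20 (k and 41−k give the same square):
1²=1, 2²=4, 3²=9, 4²=16, 5²=25, 6²=36, 7²≡8, 8²≡23, 9²≡40, 10²≡18, 11²≡39, 12²≡21, 13²≡5, 14²≡32, 15²≡20, 16²≡10, 17²≡2, 18²≡37, 19²≡33, 20²≡31 (mod 41).
The residues are {1, 2, 4, 5, 8, 9, 10, 16, 18, 20, 21, 23, 25, 31, 32, 33, 36, 37, 39, 40}; the non-residues are the remaining 20 nonzero classes.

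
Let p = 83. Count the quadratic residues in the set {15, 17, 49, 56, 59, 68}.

(15/83) = -1 → non-residue.
(17/83) = +1 → QR.
(49/83) = +1 → QR.
(56/83) = -1 → non-residue.
(59/83) = +1 → QR.
(68/83) = +1 → QR.
Total quadratic residues among the 6: 4.

4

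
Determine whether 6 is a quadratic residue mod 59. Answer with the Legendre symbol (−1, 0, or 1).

Pull out 2: since 59 ≡ 3 (mod 8), (2/59) = -1.
Reciprocity: 3 ≡ 3 and 59 ≡ 3 (mod 4), so (3/59) = −(59/3).
Reduce top mod 3: now compute (2/3).
Pull out 2: since 3 ≡ 3 (mod 8), (2/3) = -1.
Reached (1/3) = 1. Collecting the sign flips along the way, the symbol is -1.

-1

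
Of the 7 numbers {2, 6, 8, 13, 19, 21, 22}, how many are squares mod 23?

(2/23) = +1 → QR.
(6/23) = +1 → QR.
(8/23) = +1 → QR.
(13/23) = +1 → QR.
(19/23) = -1 → non-residue.
(21/23) = -1 → non-residue.
(22/23) = -1 → non-residue.
Total quadratic residues among the 7: 4.

4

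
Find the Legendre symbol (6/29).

1

Pull out 2: since 29 ≡ 5 (mod 8), (2/29) = -1.
Reciprocity: 3 ≡ 3 and 29 ≡ 1 (mod 4), so (3/29) = +(29/3).
Reduce top mod 3: now compute (2/3).
Pull out 2: since 3 ≡ 3 (mod 8), (2/3) = -1.
Reached (1/3) = 1. Collecting the sign flips along the way, the symbol is +1.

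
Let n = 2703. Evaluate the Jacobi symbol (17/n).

0

Reciprocity: 17 ≡ 1 and 2703 ≡ 3 (mod 4), so (17/2703) = +(2703/17).
Reduce top mod 17: now compute (0/17).
Top reduces to 0: gcd > 1, so the symbol is 0.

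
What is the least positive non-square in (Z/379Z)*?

2

(2/379) = −1, so 2 is the smallest positive non-residue mod 379.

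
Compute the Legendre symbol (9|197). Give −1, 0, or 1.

Reciprocity: 9 ≡ 1 and 197 ≡ 1 (mod 4), so (9/197) = +(197/9).
Reduce top mod 9: now compute (8/9).
Pull out 2^3: since 9 ≡ 1 (mod 8), (2/9) = +1, so (2/9)^3 = +1.
Reached (1/9) = 1. Collecting the sign flips along the way, the symbol is +1.

1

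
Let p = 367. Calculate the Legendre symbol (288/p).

1

Euler's criterion: (288/367) ≡ 288^183 (mod 367).
288^2 ≡ 2 (mod 367)
288^4 ≡ 4 (mod 367)
288^8 ≡ 16 (mod 367)
288^16 ≡ 256 (mod 367)
288^32 ≡ 210 (mod 367)
288^64 ≡ 60 (mod 367)
288^128 ≡ 297 (mod 367)
288^183 = 288^(128+32+16+4+2+1) ≡ 1 (mod 367).
Result is 1, so (288/367) = 1.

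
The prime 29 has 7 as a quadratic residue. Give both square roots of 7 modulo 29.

6, 23

29 ≡ 1 (mod 4), so we find a root by search.
Trying successive values, 6² = 36 ≡ 7 (mod 29). The other root is 29 − 6 = 23.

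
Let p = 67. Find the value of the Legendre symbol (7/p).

Reciprocity: 7 ≡ 3 and 67 ≡ 3 (mod 4), so (7/67) = −(67/7).
Reduce top mod 7: now compute (4/7).
Pull out 2^2: since 7 ≡ 7 (mod 8), (2/7) = +1, so (2/7)^2 = +1.
Reached (1/7) = 1. Collecting the sign flips along the way, the symbol is -1.

-1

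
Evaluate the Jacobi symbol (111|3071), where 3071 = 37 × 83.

0

Reciprocity: 111 ≡ 3 and 3071 ≡ 3 (mod 4), so (111/3071) = −(3071/111).
Reduce top mod 111: now compute (74/111).
Pull out 2: since 111 ≡ 7 (mod 8), (2/111) = +1.
Reciprocity: 37 ≡ 1 and 111 ≡ 3 (mod 4), so (37/111) = +(111/37).
Reduce top mod 37: now compute (0/37).
Top reduces to 0: gcd > 1, so the symbol is 0.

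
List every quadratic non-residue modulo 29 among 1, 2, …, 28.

Square k = 1,…,14 (k and 29−k give the same square):
1²=1, 2²=4, 3²=9, 4²=16, 5²=25, 6²≡7, 7²≡20, 8²≡6, 9²≡23, 10²≡13, 11²≡5, 12²≡28, 13²≡24, 14²≡22 (mod 29).
The residues are {1, 4, 5, 6, 7, 9, 13, 16, 20, 22, 23, 24, 25, 28}; the non-residues are the remaining 14 nonzero classes.

2, 3, 8, 10, 11, 12, 14, 15, 17, 18, 19, 21, 26, 27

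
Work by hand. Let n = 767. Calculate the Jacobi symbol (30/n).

-1

Pull out 2: since 767 ≡ 7 (mod 8), (2/767) = +1.
Reciprocity: 15 ≡ 3 and 767 ≡ 3 (mod 4), so (15/767) = −(767/15).
Reduce top mod 15: now compute (2/15).
Pull out 2: since 15 ≡ 7 (mod 8), (2/15) = +1.
Reached (1/15) = 1. Collecting the sign flips along the way, the symbol is -1.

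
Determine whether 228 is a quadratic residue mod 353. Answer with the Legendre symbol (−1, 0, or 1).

-1

Euler's criterion: (228/353) ≡ 228^176 (mod 353).
228^2 ≡ 93 (mod 353)
228^4 ≡ 177 (mod 353)
228^8 ≡ 265 (mod 353)
228^16 ≡ 331 (mod 353)
228^32 ≡ 131 (mod 353)
228^64 ≡ 217 (mod 353)
228^128 ≡ 140 (mod 353)
228^176 = 228^(128+32+16) ≡ 352 (mod 353).
Result is 352 ≡ −1, so (228/353) = −1.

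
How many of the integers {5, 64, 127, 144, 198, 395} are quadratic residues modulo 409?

3

(5/409) = +1 → QR.
(64/409) = +1 → QR.
(127/409) = -1 → non-residue.
(144/409) = +1 → QR.
(198/409) = -1 → non-residue.
(395/409) = -1 → non-residue.
Total quadratic residues among the 6: 3.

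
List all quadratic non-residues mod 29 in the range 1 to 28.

2,3,8,10,11,12,14,15,17,18,19,21,26,27

Square k = 1,…,14 (k and 29−k give the same square):
1²=1, 2²=4, 3²=9, 4²=16, 5²=25, 6²≡7, 7²≡20, 8²≡6, 9²≡23, 10²≡13, 11²≡5, 12²≡28, 13²≡24, 14²≡22 (mod 29).
The residues are {1, 4, 5, 6, 7, 9, 13, 16, 20, 22, 23, 24, 25, 28}; the non-residues are the remaining 14 nonzero classes.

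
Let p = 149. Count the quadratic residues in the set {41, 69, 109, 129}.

(41/149) = -1 → non-residue.
(69/149) = +1 → QR.
(109/149) = -1 → non-residue.
(129/149) = +1 → QR.
Total quadratic residues among the 4: 2.

2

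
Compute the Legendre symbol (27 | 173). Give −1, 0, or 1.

-1

Reciprocity: 27 ≡ 3 and 173 ≡ 1 (mod 4), so (27/173) = +(173/27).
Reduce top mod 27: now compute (11/27).
Reciprocity: 11 ≡ 3 and 27 ≡ 3 (mod 4), so (11/27) = −(27/11).
Reduce top mod 11: now compute (5/11).
Reciprocity: 5 ≡ 1 and 11 ≡ 3 (mod 4), so (5/11) = +(11/5).
Reduce top mod 5: now compute (1/5).
Reached (1/5) = 1. Collecting the sign flips along the way, the symbol is -1.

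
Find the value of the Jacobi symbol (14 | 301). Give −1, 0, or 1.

0

Pull out 2: since 301 ≡ 5 (mod 8), (2/301) = -1.
Reciprocity: 7 ≡ 3 and 301 ≡ 1 (mod 4), so (7/301) = +(301/7).
Reduce top mod 7: now compute (0/7).
Top reduces to 0: gcd > 1, so the symbol is 0.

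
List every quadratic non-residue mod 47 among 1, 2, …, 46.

Square k = 1,…,23 (k and 47−k give the same square):
1²=1, 2²=4, 3²=9, 4²=16, 5²=25, 6²=36, 7²≡2, 8²≡17, 9²≡34, 10²≡6, 11²≡27, 12²≡3, 13²≡28, 14²≡8, 15²≡37, 16²≡21, 17²≡7, 18²≡42, 19²≡32, 20²≡24, 21²≡18, 22²≡14, 23²≡12 (mod 47).
The residues are {1, 2, 3, 4, 6, 7, 8, 9, 12, 14, 16, 17, 18, 21, 24, 25, 27, 28, 32, 34, 36, 37, 42}; the non-residues are the remaining 23 nonzero classes.

5,10,11,13,15,19,20,22,23,26,29,30,31,33,35,38,39,40,41,43,44,45,46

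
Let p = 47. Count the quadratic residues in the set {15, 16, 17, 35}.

(15/47) = -1 → non-residue.
(16/47) = +1 → QR.
(17/47) = +1 → QR.
(35/47) = -1 → non-residue.
Total quadratic residues among the 4: 2.

2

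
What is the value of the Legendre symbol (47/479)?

-1

Reciprocity: 47 ≡ 3 and 479 ≡ 3 (mod 4), so (47/479) = −(479/47).
Reduce top mod 47: now compute (9/47).
Reciprocity: 9 ≡ 1 and 47 ≡ 3 (mod 4), so (9/47) = +(47/9).
Reduce top mod 9: now compute (2/9).
Pull out 2: since 9 ≡ 1 (mod 8), (2/9) = +1.
Reached (1/9) = 1. Collecting the sign flips along the way, the symbol is -1.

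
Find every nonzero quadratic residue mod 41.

1 2 4 5 8 9 10 16 18 20 21 23 25 31 32 33 36 37 39 40

Square k = 1,…,20 (k and 41−k give the same square):
1²=1, 2²=4, 3²=9, 4²=16, 5²=25, 6²=36, 7²≡8, 8²≡23, 9²≡40, 10²≡18, 11²≡39, 12²≡21, 13²≡5, 14²≡32, 15²≡20, 16²≡10, 17²≡2, 18²≡37, 19²≡33, 20²≡31 (mod 41).
So the quadratic residues mod 41 are {1, 2, 4, 5, 8, 9, 10, 16, 18, 20, 21, 23, 25, 31, 32, 33, 36, 37, 39, 40}.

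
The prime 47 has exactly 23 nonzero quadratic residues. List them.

Square k = 1,…,23 (k and 47−k give the same square):
1²=1, 2²=4, 3²=9, 4²=16, 5²=25, 6²=36, 7²≡2, 8²≡17, 9²≡34, 10²≡6, 11²≡27, 12²≡3, 13²≡28, 14²≡8, 15²≡37, 16²≡21, 17²≡7, 18²≡42, 19²≡32, 20²≡24, 21²≡18, 22²≡14, 23²≡12 (mod 47).
So the quadratic residues mod 47 are {1, 2, 3, 4, 6, 7, 8, 9, 12, 14, 16, 17, 18, 21, 24, 25, 27, 28, 32, 34, 36, 37, 42}.

1,2,3,4,6,7,8,9,12,14,16,17,18,21,24,25,27,28,32,34,36,37,42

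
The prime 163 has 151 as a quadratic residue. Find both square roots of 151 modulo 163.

71, 92

Since 163 ≡ 3 (mod 4), a square root of 151 is 151^((163+1)/4) = 151^41 mod 163.
Repeated squaring: 151^2≡144, 151^4≡35, 151^8≡84, 151^16≡47, 151^32≡90 (mod 163).
151^41 = 151^(32+8+1) ≡ 71 (mod 163).
Check: 71² = 5041 ≡ 151 (mod 163). The two roots are 71 and 92.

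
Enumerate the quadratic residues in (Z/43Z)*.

Square k = 1,…,21 (k and 43−k give the same square):
1²=1, 2²=4, 3²=9, 4²=16, 5²=25, 6²=36, 7²≡6, 8²≡21, 9²≡38, 10²≡14, 11²≡35, 12²≡15, 13²≡40, 14²≡24, 15²≡10, 16²≡41, 17²≡31, 18²≡23, 19²≡17, 20²≡13, 21²≡11 (mod 43).
So the quadratic residues mod 43 are {1, 4, 6, 9, 10, 11, 13, 14, 15, 16, 17, 21, 23, 24, 25, 31, 35, 36, 38, 40, 41}.

1 4 6 9 10 11 13 14 15 16 17 21 23 24 25 31 35 36 38 40 41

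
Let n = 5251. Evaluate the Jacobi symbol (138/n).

Pull out 2: since 5251 ≡ 3 (mod 8), (2/5251) = -1.
Reciprocity: 69 ≡ 1 and 5251 ≡ 3 (mod 4), so (69/5251) = +(5251/69).
Reduce top mod 69: now compute (7/69).
Reciprocity: 7 ≡ 3 and 69 ≡ 1 (mod 4), so (7/69) = +(69/7).
Reduce top mod 7: now compute (6/7).
Pull out 2: since 7 ≡ 7 (mod 8), (2/7) = +1.
Reciprocity: 3 ≡ 3 and 7 ≡ 3 (mod 4), so (3/7) = −(7/3).
Reduce top mod 3: now compute (1/3).
Reached (1/3) = 1. Collecting the sign flips along the way, the symbol is +1.

1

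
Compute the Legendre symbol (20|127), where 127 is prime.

Euler's criterion: (20/127) ≡ 20^63 (mod 127).
20^2 ≡ 19 (mod 127)
20^4 ≡ 107 (mod 127)
20^8 ≡ 19 (mod 127)
20^16 ≡ 107 (mod 127)
20^32 ≡ 19 (mod 127)
20^63 = 20^(32+16+8+4+2+1) ≡ 126 (mod 127).
Result is 126 ≡ −1, so (20/127) = −1.

-1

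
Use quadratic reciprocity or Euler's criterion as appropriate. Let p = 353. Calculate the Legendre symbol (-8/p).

1

First reduce: -8 ≡ 345 (mod 353).
Reciprocity: 345 ≡ 1 and 353 ≡ 1 (mod 4), so (345/353) = +(353/345).
Reduce top mod 345: now compute (8/345).
Pull out 2^3: since 345 ≡ 1 (mod 8), (2/345) = +1, so (2/345)^3 = +1.
Reached (1/345) = 1. Collecting the sign flips along the way, the symbol is +1.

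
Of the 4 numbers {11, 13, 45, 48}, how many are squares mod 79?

3

(11/79) = +1 → QR.
(13/79) = +1 → QR.
(45/79) = +1 → QR.
(48/79) = -1 → non-residue.
Total quadratic residues among the 4: 3.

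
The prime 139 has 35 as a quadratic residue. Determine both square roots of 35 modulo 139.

69, 70

Since 139 ≡ 3 (mod 4), a square root of 35 is 35^((139+1)/4) = 35^35 mod 139.
Repeated squaring: 35^2≡113, 35^4≡120, 35^8≡83, 35^16≡78, 35^32≡107 (mod 139).
35^35 = 35^(32+2+1) ≡ 69 (mod 139).
Check: 69² = 4761 ≡ 35 (mod 139). The two roots are 69 and 70.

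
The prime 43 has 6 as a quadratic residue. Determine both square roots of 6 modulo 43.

7, 36

Since 43 ≡ 3 (mod 4), a square root of 6 is 6^((43+1)/4) = 6^11 mod 43.
Repeated squaring: 6^2≡36, 6^4≡6, 6^8≡36 (mod 43).
6^11 = 6^(8+2+1) ≡ 36 (mod 43).
Check: 36² = 1296 ≡ 6 (mod 43). The two roots are 7 and 36.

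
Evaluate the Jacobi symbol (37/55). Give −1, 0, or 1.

-1

Reciprocity: 37 ≡ 1 and 55 ≡ 3 (mod 4), so (37/55) = +(55/37).
Reduce top mod 37: now compute (18/37).
Pull out 2: since 37 ≡ 5 (mod 8), (2/37) = -1.
Reciprocity: 9 ≡ 1 and 37 ≡ 1 (mod 4), so (9/37) = +(37/9).
Reduce top mod 9: now compute (1/9).
Reached (1/9) = 1. Collecting the sign flips along the way, the symbol is -1.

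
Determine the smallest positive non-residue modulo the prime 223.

3

(2/223) = +1, so 2 is a residue.
(3/223) = −1, so 3 is the smallest positive non-residue mod 223.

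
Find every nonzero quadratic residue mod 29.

1 4 5 6 7 9 13 16 20 22 23 24 25 28

Square k = 1,…,14 (k and 29−k give the same square):
1²=1, 2²=4, 3²=9, 4²=16, 5²=25, 6²≡7, 7²≡20, 8²≡6, 9²≡23, 10²≡13, 11²≡5, 12²≡28, 13²≡24, 14²≡22 (mod 29).
So the quadratic residues mod 29 are {1, 4, 5, 6, 7, 9, 13, 16, 20, 22, 23, 24, 25, 28}.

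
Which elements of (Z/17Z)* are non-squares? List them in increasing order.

3, 5, 6, 7, 10, 11, 12, 14

Square k = 1,…,8 (k and 17−k give the same square):
1²=1, 2²=4, 3²=9, 4²=16, 5²≡8, 6²≡2, 7²≡15, 8²≡13 (mod 17).
The residues are {1, 2, 4, 8, 9, 13, 15, 16}; the non-residues are the remaining 8 nonzero classes.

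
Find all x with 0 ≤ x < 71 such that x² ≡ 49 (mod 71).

Since 71 ≡ 3 (mod 4), a square root of 49 is 49^((71+1)/4) = 49^18 mod 71.
Repeated squaring: 49^2≡58, 49^4≡27, 49^8≡19, 49^16≡6 (mod 71).
49^18 = 49^(16+2) ≡ 64 (mod 71).
Check: 64² = 4096 ≡ 49 (mod 71). The two roots are 7 and 64.

7, 64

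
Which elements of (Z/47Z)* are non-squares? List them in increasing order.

5 10 11 13 15 19 20 22 23 26 29 30 31 33 35 38 39 40 41 43 44 45 46

Square k = 1,…,23 (k and 47−k give the same square):
1²=1, 2²=4, 3²=9, 4²=16, 5²=25, 6²=36, 7²≡2, 8²≡17, 9²≡34, 10²≡6, 11²≡27, 12²≡3, 13²≡28, 14²≡8, 15²≡37, 16²≡21, 17²≡7, 18²≡42, 19²≡32, 20²≡24, 21²≡18, 22²≡14, 23²≡12 (mod 47).
The residues are {1, 2, 3, 4, 6, 7, 8, 9, 12, 14, 16, 17, 18, 21, 24, 25, 27, 28, 32, 34, 36, 37, 42}; the non-residues are the remaining 23 nonzero classes.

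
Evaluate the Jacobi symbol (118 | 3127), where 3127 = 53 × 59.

0

Pull out 2: since 3127 ≡ 7 (mod 8), (2/3127) = +1.
Reciprocity: 59 ≡ 3 and 3127 ≡ 3 (mod 4), so (59/3127) = −(3127/59).
Reduce top mod 59: now compute (0/59).
Top reduces to 0: gcd > 1, so the symbol is 0.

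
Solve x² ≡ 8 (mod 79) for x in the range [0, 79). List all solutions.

18, 61

Since 79 ≡ 3 (mod 4), a square root of 8 is 8^((79+1)/4) = 8^20 mod 79.
Repeated squaring: 8^2≡64, 8^4≡67, 8^8≡65, 8^16≡38 (mod 79).
8^20 = 8^(16+4) ≡ 18 (mod 79).
Check: 18² = 324 ≡ 8 (mod 79). The two roots are 18 and 61.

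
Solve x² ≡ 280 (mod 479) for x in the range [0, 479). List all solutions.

Since 479 ≡ 3 (mod 4), a square root of 280 is 280^((479+1)/4) = 280^120 mod 479.
Repeated squaring: 280^2≡323, 280^4≡386, 280^8≡27, 280^16≡250, 280^32≡230, 280^64≡210 (mod 479).
280^120 = 280^(64+32+16+8) ≡ 356 (mod 479).
Check: 356² = 126736 ≡ 280 (mod 479). The two roots are 123 and 356.

123, 356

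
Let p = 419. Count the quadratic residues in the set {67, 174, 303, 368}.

(67/419) = -1 → non-residue.
(174/419) = -1 → non-residue.
(303/419) = -1 → non-residue.
(368/419) = +1 → QR.
Total quadratic residues among the 4: 1.

1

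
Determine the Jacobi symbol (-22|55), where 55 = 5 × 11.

First reduce: -22 ≡ 33 (mod 55).
Reciprocity: 33 ≡ 1 and 55 ≡ 3 (mod 4), so (33/55) = +(55/33).
Reduce top mod 33: now compute (22/33).
Pull out 2: since 33 ≡ 1 (mod 8), (2/33) = +1.
Reciprocity: 11 ≡ 3 and 33 ≡ 1 (mod 4), so (11/33) = +(33/11).
Reduce top mod 11: now compute (0/11).
Top reduces to 0: gcd > 1, so the symbol is 0.

0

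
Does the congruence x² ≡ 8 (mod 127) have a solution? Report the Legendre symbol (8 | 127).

Euler's criterion: (8/127) ≡ 8^63 (mod 127).
8^2 ≡ 64 (mod 127)
8^4 ≡ 32 (mod 127)
8^8 ≡ 8 (mod 127)
8^16 ≡ 64 (mod 127)
8^32 ≡ 32 (mod 127)
8^63 = 8^(32+16+8+4+2+1) ≡ 1 (mod 127).
Result is 1, so (8/127) = 1.

1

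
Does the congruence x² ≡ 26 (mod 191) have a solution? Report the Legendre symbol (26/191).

1

Pull out 2: since 191 ≡ 7 (mod 8), (2/191) = +1.
Reciprocity: 13 ≡ 1 and 191 ≡ 3 (mod 4), so (13/191) = +(191/13).
Reduce top mod 13: now compute (9/13).
Reciprocity: 9 ≡ 1 and 13 ≡ 1 (mod 4), so (9/13) = +(13/9).
Reduce top mod 9: now compute (4/9).
Pull out 2^2: since 9 ≡ 1 (mod 8), (2/9) = +1, so (2/9)^2 = +1.
Reached (1/9) = 1. Collecting the sign flips along the way, the symbol is +1.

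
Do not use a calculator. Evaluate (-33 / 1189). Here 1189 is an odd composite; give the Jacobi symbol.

First reduce: -33 ≡ 1156 (mod 1189).
Pull out 2^2: since 1189 ≡ 5 (mod 8), (2/1189) = -1, so (2/1189)^2 = +1.
Reciprocity: 289 ≡ 1 and 1189 ≡ 1 (mod 4), so (289/1189) = +(1189/289).
Reduce top mod 289: now compute (33/289).
Reciprocity: 33 ≡ 1 and 289 ≡ 1 (mod 4), so (33/289) = +(289/33).
Reduce top mod 33: now compute (25/33).
Reciprocity: 25 ≡ 1 and 33 ≡ 1 (mod 4), so (25/33) = +(33/25).
Reduce top mod 25: now compute (8/25).
Pull out 2^3: since 25 ≡ 1 (mod 8), (2/25) = +1, so (2/25)^3 = +1.
Reached (1/25) = 1. Collecting the sign flips along the way, the symbol is +1.

1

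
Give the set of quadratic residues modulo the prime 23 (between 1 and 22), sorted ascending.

Square k = 1,…,11 (k and 23−k give the same square):
1²=1, 2²=4, 3²=9, 4²=16, 5²≡2, 6²≡13, 7²≡3, 8²≡18, 9²≡12, 10²≡8, 11²≡6 (mod 23).
So the quadratic residues mod 23 are {1, 2, 3, 4, 6, 8, 9, 12, 13, 16, 18}.

1 2 3 4 6 8 9 12 13 16 18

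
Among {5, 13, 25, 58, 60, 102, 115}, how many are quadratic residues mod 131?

6

(5/131) = +1 → QR.
(13/131) = +1 → QR.
(25/131) = +1 → QR.
(58/131) = +1 → QR.
(60/131) = +1 → QR.
(102/131) = +1 → QR.
(115/131) = -1 → non-residue.
Total quadratic residues among the 7: 6.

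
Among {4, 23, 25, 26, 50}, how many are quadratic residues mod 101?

(4/101) = +1 → QR.
(23/101) = +1 → QR.
(25/101) = +1 → QR.
(26/101) = -1 → non-residue.
(50/101) = -1 → non-residue.
Total quadratic residues among the 5: 3.

3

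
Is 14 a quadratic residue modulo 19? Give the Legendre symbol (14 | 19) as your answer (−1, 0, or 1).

-1

Euler's criterion: (14/19) ≡ 14^9 (mod 19).
14^2 ≡ 6 (mod 19)
14^4 ≡ 17 (mod 19)
14^8 ≡ 4 (mod 19)
14^9 = 14^(8+1) ≡ 18 (mod 19).
Result is 18 ≡ −1, so (14/19) = −1.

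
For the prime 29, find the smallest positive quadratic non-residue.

2

(2/29) = −1, so 2 is the smallest positive non-residue mod 29.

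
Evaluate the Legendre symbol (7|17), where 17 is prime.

-1

Reciprocity: 7 ≡ 3 and 17 ≡ 1 (mod 4), so (7/17) = +(17/7).
Reduce top mod 7: now compute (3/7).
Reciprocity: 3 ≡ 3 and 7 ≡ 3 (mod 4), so (3/7) = −(7/3).
Reduce top mod 3: now compute (1/3).
Reached (1/3) = 1. Collecting the sign flips along the way, the symbol is -1.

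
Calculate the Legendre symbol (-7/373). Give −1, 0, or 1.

First reduce: -7 ≡ 366 (mod 373).
Pull out 2: since 373 ≡ 5 (mod 8), (2/373) = -1.
Reciprocity: 183 ≡ 3 and 373 ≡ 1 (mod 4), so (183/373) = +(373/183).
Reduce top mod 183: now compute (7/183).
Reciprocity: 7 ≡ 3 and 183 ≡ 3 (mod 4), so (7/183) = −(183/7).
Reduce top mod 7: now compute (1/7).
Reached (1/7) = 1. Collecting the sign flips along the way, the symbol is +1.

1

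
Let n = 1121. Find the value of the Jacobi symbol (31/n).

1

Reciprocity: 31 ≡ 3 and 1121 ≡ 1 (mod 4), so (31/1121) = +(1121/31).
Reduce top mod 31: now compute (5/31).
Reciprocity: 5 ≡ 1 and 31 ≡ 3 (mod 4), so (5/31) = +(31/5).
Reduce top mod 5: now compute (1/5).
Reached (1/5) = 1. Collecting the sign flips along the way, the symbol is +1.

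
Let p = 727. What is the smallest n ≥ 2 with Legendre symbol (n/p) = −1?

3

(2/727) = +1, so 2 is a residue.
(3/727) = −1, so 3 is the smallest positive non-residue mod 727.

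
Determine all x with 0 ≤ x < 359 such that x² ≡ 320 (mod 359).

Since 359 ≡ 3 (mod 4), a square root of 320 is 320^((359+1)/4) = 320^90 mod 359.
Repeated squaring: 320^2≡85, 320^4≡45, 320^8≡230, 320^16≡127, 320^32≡333, 320^64≡317 (mod 359).
320^90 = 320^(64+16+8+2) ≡ 107 (mod 359).
Check: 107² = 11449 ≡ 320 (mod 359). The two roots are 107 and 252.

107, 252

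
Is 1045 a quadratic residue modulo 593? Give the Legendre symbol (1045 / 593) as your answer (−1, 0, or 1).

1

First reduce: 1045 ≡ 452 (mod 593).
Pull out 2^2: since 593 ≡ 1 (mod 8), (2/593) = +1, so (2/593)^2 = +1.
Reciprocity: 113 ≡ 1 and 593 ≡ 1 (mod 4), so (113/593) = +(593/113).
Reduce top mod 113: now compute (28/113).
Pull out 2^2: since 113 ≡ 1 (mod 8), (2/113) = +1, so (2/113)^2 = +1.
Reciprocity: 7 ≡ 3 and 113 ≡ 1 (mod 4), so (7/113) = +(113/7).
Reduce top mod 7: now compute (1/7).
Reached (1/7) = 1. Collecting the sign flips along the way, the symbol is +1.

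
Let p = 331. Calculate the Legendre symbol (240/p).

-1

Pull out 2^4: since 331 ≡ 3 (mod 8), (2/331) = -1, so (2/331)^4 = +1.
Reciprocity: 15 ≡ 3 and 331 ≡ 3 (mod 4), so (15/331) = −(331/15).
Reduce top mod 15: now compute (1/15).
Reached (1/15) = 1. Collecting the sign flips along the way, the symbol is -1.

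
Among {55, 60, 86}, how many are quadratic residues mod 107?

(55/107) = -1 → non-residue.
(60/107) = -1 → non-residue.
(86/107) = +1 → QR.
Total quadratic residues among the 3: 1.

1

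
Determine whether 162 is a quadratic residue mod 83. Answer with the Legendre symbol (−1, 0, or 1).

-1

First reduce: 162 ≡ 79 (mod 83).
Reciprocity: 79 ≡ 3 and 83 ≡ 3 (mod 4), so (79/83) = −(83/79).
Reduce top mod 79: now compute (4/79).
Pull out 2^2: since 79 ≡ 7 (mod 8), (2/79) = +1, so (2/79)^2 = +1.
Reached (1/79) = 1. Collecting the sign flips along the way, the symbol is -1.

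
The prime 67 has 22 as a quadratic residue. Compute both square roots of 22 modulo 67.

25, 42

Since 67 ≡ 3 (mod 4), a square root of 22 is 22^((67+1)/4) = 22^17 mod 67.
Repeated squaring: 22^2≡15, 22^4≡24, 22^8≡40, 22^16≡59 (mod 67).
22^17 = 22^(16+1) ≡ 25 (mod 67).
Check: 25² = 625 ≡ 22 (mod 67). The two roots are 25 and 42.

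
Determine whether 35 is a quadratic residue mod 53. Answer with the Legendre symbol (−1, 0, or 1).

Reciprocity: 35 ≡ 3 and 53 ≡ 1 (mod 4), so (35/53) = +(53/35).
Reduce top mod 35: now compute (18/35).
Pull out 2: since 35 ≡ 3 (mod 8), (2/35) = -1.
Reciprocity: 9 ≡ 1 and 35 ≡ 3 (mod 4), so (9/35) = +(35/9).
Reduce top mod 9: now compute (8/9).
Pull out 2^3: since 9 ≡ 1 (mod 8), (2/9) = +1, so (2/9)^3 = +1.
Reached (1/9) = 1. Collecting the sign flips along the way, the symbol is -1.

-1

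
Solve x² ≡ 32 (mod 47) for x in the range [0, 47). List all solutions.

19, 28

Since 47 ≡ 3 (mod 4), a square root of 32 is 32^((47+1)/4) = 32^12 mod 47.
Repeated squaring: 32^2≡37, 32^4≡6, 32^8≡36 (mod 47).
32^12 = 32^(8+4) ≡ 28 (mod 47).
Check: 28² = 784 ≡ 32 (mod 47). The two roots are 19 and 28.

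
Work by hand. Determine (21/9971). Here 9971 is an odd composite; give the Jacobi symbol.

Reciprocity: 21 ≡ 1 and 9971 ≡ 3 (mod 4), so (21/9971) = +(9971/21).
Reduce top mod 21: now compute (17/21).
Reciprocity: 17 ≡ 1 and 21 ≡ 1 (mod 4), so (17/21) = +(21/17).
Reduce top mod 17: now compute (4/17).
Pull out 2^2: since 17 ≡ 1 (mod 8), (2/17) = +1, so (2/17)^2 = +1.
Reached (1/17) = 1. Collecting the sign flips along the way, the symbol is +1.

1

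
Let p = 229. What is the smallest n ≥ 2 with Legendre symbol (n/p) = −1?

(2/229) = −1, so 2 is the smallest positive non-residue mod 229.

2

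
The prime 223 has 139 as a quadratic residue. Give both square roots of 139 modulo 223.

Since 223 ≡ 3 (mod 4), a square root of 139 is 139^((223+1)/4) = 139^56 mod 223.
Repeated squaring: 139^2≡143, 139^4≡156, 139^8≡29, 139^16≡172, 139^32≡148 (mod 223).
139^56 = 139^(32+16+8) ≡ 94 (mod 223).
Check: 94² = 8836 ≡ 139 (mod 223). The two roots are 94 and 129.

94, 129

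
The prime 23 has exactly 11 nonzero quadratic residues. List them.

Square k = 1,…,11 (k and 23−k give the same square):
1²=1, 2²=4, 3²=9, 4²=16, 5²≡2, 6²≡13, 7²≡3, 8²≡18, 9²≡12, 10²≡8, 11²≡6 (mod 23).
So the quadratic residues mod 23 are {1, 2, 3, 4, 6, 8, 9, 12, 13, 16, 18}.

1 2 3 4 6 8 9 12 13 16 18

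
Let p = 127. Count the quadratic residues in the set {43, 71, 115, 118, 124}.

(43/127) = -1 → non-residue.
(71/127) = +1 → QR.
(115/127) = +1 → QR.
(118/127) = -1 → non-residue.
(124/127) = +1 → QR.
Total quadratic residues among the 5: 3.

3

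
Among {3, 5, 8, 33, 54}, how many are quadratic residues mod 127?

(3/127) = -1 → non-residue.
(5/127) = -1 → non-residue.
(8/127) = +1 → QR.
(33/127) = -1 → non-residue.
(54/127) = -1 → non-residue.
Total quadratic residues among the 5: 1.

1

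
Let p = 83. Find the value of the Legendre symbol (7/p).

1

Euler's criterion: (7/83) ≡ 7^41 (mod 83).
7^2 ≡ 49 (mod 83)
7^4 ≡ 77 (mod 83)
7^8 ≡ 36 (mod 83)
7^16 ≡ 51 (mod 83)
7^32 ≡ 28 (mod 83)
7^41 = 7^(32+8+1) ≡ 1 (mod 83).
Result is 1, so (7/83) = 1.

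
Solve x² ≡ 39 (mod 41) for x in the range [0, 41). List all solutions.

11, 30

41 ≡ 1 (mod 4), so we find a root by search.
Trying successive values, 11² = 121 ≡ 39 (mod 41). The other root is 41 − 11 = 30.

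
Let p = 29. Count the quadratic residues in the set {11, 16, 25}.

(11/29) = -1 → non-residue.
(16/29) = +1 → QR.
(25/29) = +1 → QR.
Total quadratic residues among the 3: 2.

2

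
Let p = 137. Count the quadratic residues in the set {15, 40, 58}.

(15/137) = +1 → QR.
(40/137) = -1 → non-residue.
(58/137) = -1 → non-residue.
Total quadratic residues among the 3: 1.

1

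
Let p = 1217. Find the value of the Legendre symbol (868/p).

Pull out 2^2: since 1217 ≡ 1 (mod 8), (2/1217) = +1, so (2/1217)^2 = +1.
Reciprocity: 217 ≡ 1 and 1217 ≡ 1 (mod 4), so (217/1217) = +(1217/217).
Reduce top mod 217: now compute (132/217).
Pull out 2^2: since 217 ≡ 1 (mod 8), (2/217) = +1, so (2/217)^2 = +1.
Reciprocity: 33 ≡ 1 and 217 ≡ 1 (mod 4), so (33/217) = +(217/33).
Reduce top mod 33: now compute (19/33).
Reciprocity: 19 ≡ 3 and 33 ≡ 1 (mod 4), so (19/33) = +(33/19).
Reduce top mod 19: now compute (14/19).
Pull out 2: since 19 ≡ 3 (mod 8), (2/19) = -1.
Reciprocity: 7 ≡ 3 and 19 ≡ 3 (mod 4), so (7/19) = −(19/7).
Reduce top mod 7: now compute (5/7).
Reciprocity: 5 ≡ 1 and 7 ≡ 3 (mod 4), so (5/7) = +(7/5).
Reduce top mod 5: now compute (2/5).
Pull out 2: since 5 ≡ 5 (mod 8), (2/5) = -1.
Reached (1/5) = 1. Collecting the sign flips along the way, the symbol is -1.

-1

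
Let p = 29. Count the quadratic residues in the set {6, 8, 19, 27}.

(6/29) = +1 → QR.
(8/29) = -1 → non-residue.
(19/29) = -1 → non-residue.
(27/29) = -1 → non-residue.
Total quadratic residues among the 4: 1.

1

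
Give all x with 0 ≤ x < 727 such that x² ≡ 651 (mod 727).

89, 638

Since 727 ≡ 3 (mod 4), a square root of 651 is 651^((727+1)/4) = 651^182 mod 727.
Repeated squaring: 651^2≡687, 651^4≡146, 651^8≡233, 651^16≡491, 651^32≡444, 651^64≡119, 651^128≡348 (mod 727).
651^182 = 651^(128+32+16+4+2) ≡ 638 (mod 727).
Check: 638² = 407044 ≡ 651 (mod 727). The two roots are 89 and 638.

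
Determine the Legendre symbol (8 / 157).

Pull out 2^3: since 157 ≡ 5 (mod 8), (2/157) = -1, so (2/157)^3 = -1.
Reached (1/157) = 1. Collecting the sign flips along the way, the symbol is -1.

-1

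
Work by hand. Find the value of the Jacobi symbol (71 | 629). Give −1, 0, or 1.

Reciprocity: 71 ≡ 3 and 629 ≡ 1 (mod 4), so (71/629) = +(629/71).
Reduce top mod 71: now compute (61/71).
Reciprocity: 61 ≡ 1 and 71 ≡ 3 (mod 4), so (61/71) = +(71/61).
Reduce top mod 61: now compute (10/61).
Pull out 2: since 61 ≡ 5 (mod 8), (2/61) = -1.
Reciprocity: 5 ≡ 1 and 61 ≡ 1 (mod 4), so (5/61) = +(61/5).
Reduce top mod 5: now compute (1/5).
Reached (1/5) = 1. Collecting the sign flips along the way, the symbol is -1.

-1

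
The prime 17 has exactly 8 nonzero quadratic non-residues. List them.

3 5 6 7 10 11 12 14

Square k = 1,…,8 (k and 17−k give the same square):
1²=1, 2²=4, 3²=9, 4²=16, 5²≡8, 6²≡2, 7²≡15, 8²≡13 (mod 17).
The residues are {1, 2, 4, 8, 9, 13, 15, 16}; the non-residues are the remaining 8 nonzero classes.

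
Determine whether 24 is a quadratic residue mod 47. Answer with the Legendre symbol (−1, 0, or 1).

1

Euler's criterion: (24/47) ≡ 24^23 (mod 47).
24^2 ≡ 12 (mod 47)
24^4 ≡ 3 (mod 47)
24^8 ≡ 9 (mod 47)
24^16 ≡ 34 (mod 47)
24^23 = 24^(16+4+2+1) ≡ 1 (mod 47).
Result is 1, so (24/47) = 1.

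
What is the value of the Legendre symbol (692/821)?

-1

Pull out 2^2: since 821 ≡ 5 (mod 8), (2/821) = -1, so (2/821)^2 = +1.
Reciprocity: 173 ≡ 1 and 821 ≡ 1 (mod 4), so (173/821) = +(821/173).
Reduce top mod 173: now compute (129/173).
Reciprocity: 129 ≡ 1 and 173 ≡ 1 (mod 4), so (129/173) = +(173/129).
Reduce top mod 129: now compute (44/129).
Pull out 2^2: since 129 ≡ 1 (mod 8), (2/129) = +1, so (2/129)^2 = +1.
Reciprocity: 11 ≡ 3 and 129 ≡ 1 (mod 4), so (11/129) = +(129/11).
Reduce top mod 11: now compute (8/11).
Pull out 2^3: since 11 ≡ 3 (mod 8), (2/11) = -1, so (2/11)^3 = -1.
Reached (1/11) = 1. Collecting the sign flips along the way, the symbol is -1.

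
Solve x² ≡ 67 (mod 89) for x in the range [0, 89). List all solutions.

44, 45

89 ≡ 1 (mod 4), so we find a root by search.
Trying successive values, 44² = 1936 ≡ 67 (mod 89). The other root is 89 − 44 = 45.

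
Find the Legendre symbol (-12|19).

1

First reduce: -12 ≡ 7 (mod 19).
Reciprocity: 7 ≡ 3 and 19 ≡ 3 (mod 4), so (7/19) = −(19/7).
Reduce top mod 7: now compute (5/7).
Reciprocity: 5 ≡ 1 and 7 ≡ 3 (mod 4), so (5/7) = +(7/5).
Reduce top mod 5: now compute (2/5).
Pull out 2: since 5 ≡ 5 (mod 8), (2/5) = -1.
Reached (1/5) = 1. Collecting the sign flips along the way, the symbol is +1.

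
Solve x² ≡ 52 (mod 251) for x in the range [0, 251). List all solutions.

110, 141

Since 251 ≡ 3 (mod 4), a square root of 52 is 52^((251+1)/4) = 52^63 mod 251.
Repeated squaring: 52^2≡194, 52^4≡237, 52^8≡196, 52^16≡13, 52^32≡169 (mod 251).
52^63 = 52^(32+16+8+4+2+1) ≡ 110 (mod 251).
Check: 110² = 12100 ≡ 52 (mod 251). The two roots are 110 and 141.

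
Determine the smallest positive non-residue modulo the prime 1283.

2

(2/1283) = −1, so 2 is the smallest positive non-residue mod 1283.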